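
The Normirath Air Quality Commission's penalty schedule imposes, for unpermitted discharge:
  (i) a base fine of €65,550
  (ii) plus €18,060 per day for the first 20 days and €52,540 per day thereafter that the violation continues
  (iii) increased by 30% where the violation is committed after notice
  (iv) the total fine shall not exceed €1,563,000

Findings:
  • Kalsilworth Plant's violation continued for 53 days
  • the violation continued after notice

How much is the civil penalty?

€1,563,000

First 20 days: 20 × €18,060 = €361,200
Remaining days: (53 − 20) × €52,540 = €1,733,820
Per-day component: €361,200 + €1,733,820 = €2,095,020
Base plus per-day: €65,550 + €2,095,020 = €2,160,570
Enhancement: 30% of €2,160,570 = €648,171
Enhanced fine: €2,160,570 + €648,171 = €2,808,741
Cap at €1,563,000: €2,808,741 exceeds the cap → €1,563,000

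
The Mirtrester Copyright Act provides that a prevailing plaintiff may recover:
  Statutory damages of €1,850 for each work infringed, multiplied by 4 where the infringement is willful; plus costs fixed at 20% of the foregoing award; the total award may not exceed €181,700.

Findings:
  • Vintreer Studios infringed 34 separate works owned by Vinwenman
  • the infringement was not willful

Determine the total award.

€75,480

Statutory damages: 34 × €1,850 = €62,900
Infringement not willful: no ×4 enhancement.
Costs: 20% of €62,900 = €12,580
Award plus costs: €62,900 + €12,580 = €75,480
Cap at €181,700: €75,480 is within the cap, no reduction.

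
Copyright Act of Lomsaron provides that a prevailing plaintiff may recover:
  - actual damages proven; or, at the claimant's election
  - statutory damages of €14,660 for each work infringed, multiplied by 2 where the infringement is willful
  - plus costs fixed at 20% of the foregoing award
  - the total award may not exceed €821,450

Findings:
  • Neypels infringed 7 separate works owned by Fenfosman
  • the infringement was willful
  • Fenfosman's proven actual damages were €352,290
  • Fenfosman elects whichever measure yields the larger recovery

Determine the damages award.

Statutory damages: 7 × €14,660 = €102,620
Doubled: 2 × €102,620 = €205,240
Greater of actual damages (€352,290) or enhanced statutory damages (€205,240): €352,290
Costs: 20% of €352,290 = €70,458
Award plus costs: €352,290 + €70,458 = €422,748
Cap at €821,450: €422,748 is within the cap, no reduction.

Award: €422,748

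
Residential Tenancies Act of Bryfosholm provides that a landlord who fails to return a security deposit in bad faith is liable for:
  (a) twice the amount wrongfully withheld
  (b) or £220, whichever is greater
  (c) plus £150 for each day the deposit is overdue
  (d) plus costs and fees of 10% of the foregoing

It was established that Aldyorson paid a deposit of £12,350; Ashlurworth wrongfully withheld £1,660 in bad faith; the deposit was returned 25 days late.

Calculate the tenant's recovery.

Doubled: 2 × £1,660 = £3,320
Minimum £220: £3,320 meets the minimum, no increase.
Late-return penalty: 25 × £150 = £3,750
Damages plus late penalty: £3,320 + £3,750 = £7,070
Costs and fees: 10% of £7,070 = £707
Total recovery: £7,070 + £707 = £7,777

£7,777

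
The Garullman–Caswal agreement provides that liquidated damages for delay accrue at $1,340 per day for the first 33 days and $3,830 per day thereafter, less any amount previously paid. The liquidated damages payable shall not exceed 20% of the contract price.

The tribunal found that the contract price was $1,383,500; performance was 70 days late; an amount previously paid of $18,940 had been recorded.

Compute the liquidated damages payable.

First 33 days: 33 × $1,340 = $44,220
Remaining days: (70 − 33) × $3,830 = $141,710
Accrued per-day damages: $44,220 + $141,710 = $185,930
Less amount previously paid: $185,930 − $18,940 = $166,990
Cap: 20% of $1,383,500 = $276,700
Cap at $276,700: $166,990 is within the cap, no reduction.

$166,990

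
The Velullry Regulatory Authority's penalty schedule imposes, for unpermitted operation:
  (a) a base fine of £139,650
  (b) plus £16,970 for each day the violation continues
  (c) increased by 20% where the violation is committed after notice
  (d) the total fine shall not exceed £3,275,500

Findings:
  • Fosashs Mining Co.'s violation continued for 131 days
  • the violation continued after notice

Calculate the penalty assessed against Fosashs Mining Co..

Per-day component: 131 × £16,970 = £2,223,070
Base plus per-day: £139,650 + £2,223,070 = £2,362,720
Enhancement: 20% of £2,362,720 = £472,544
Enhanced fine: £2,362,720 + £472,544 = £2,835,264
Cap at £3,275,500: £2,835,264 is within the cap, no reduction.

£2,835,264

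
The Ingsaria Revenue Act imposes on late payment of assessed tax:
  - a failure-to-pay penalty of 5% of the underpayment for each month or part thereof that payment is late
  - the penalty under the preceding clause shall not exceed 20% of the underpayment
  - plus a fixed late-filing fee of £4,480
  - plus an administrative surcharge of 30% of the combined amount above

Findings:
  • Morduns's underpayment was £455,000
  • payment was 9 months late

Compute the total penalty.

£124,124

Accrued rate: 5% × 9 = 45%, capped at 20% → 20%
Failure-to-pay penalty: 20% of £455,000 = £91,000
Penalty before surcharge: £91,000 + £4,480 = £95,480
Administrative surcharge: 30% of £95,480 = £28,644
Total penalty: £95,480 + £28,644 = £124,124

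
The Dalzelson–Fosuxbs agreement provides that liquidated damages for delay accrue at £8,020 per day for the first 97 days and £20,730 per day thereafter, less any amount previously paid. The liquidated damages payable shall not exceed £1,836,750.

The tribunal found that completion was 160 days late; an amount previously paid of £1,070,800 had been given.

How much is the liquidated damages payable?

£1,013,130

First 97 days: 97 × £8,020 = £777,940
Remaining days: (160 − 97) × £20,730 = £1,305,990
Accrued per-day damages: £777,940 + £1,305,990 = £2,083,930
Less amount previously paid: £2,083,930 − £1,070,800 = £1,013,130
Cap at £1,836,750: £1,013,130 is within the cap, no reduction.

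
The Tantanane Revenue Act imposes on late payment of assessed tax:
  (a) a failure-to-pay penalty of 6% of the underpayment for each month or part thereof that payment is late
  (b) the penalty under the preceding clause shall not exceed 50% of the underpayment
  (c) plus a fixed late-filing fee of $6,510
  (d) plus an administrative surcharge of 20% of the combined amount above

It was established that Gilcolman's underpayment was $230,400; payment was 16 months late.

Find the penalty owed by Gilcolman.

Accrued rate: 6% × 16 = 96%, capped at 50% → 50%
Failure-to-pay penalty: 50% of $230,400 = $115,200
Penalty before surcharge: $115,200 + $6,510 = $121,710
Administrative surcharge: 20% of $121,710 = $24,342
Total penalty: $121,710 + $24,342 = $146,052

Penalty: $146,052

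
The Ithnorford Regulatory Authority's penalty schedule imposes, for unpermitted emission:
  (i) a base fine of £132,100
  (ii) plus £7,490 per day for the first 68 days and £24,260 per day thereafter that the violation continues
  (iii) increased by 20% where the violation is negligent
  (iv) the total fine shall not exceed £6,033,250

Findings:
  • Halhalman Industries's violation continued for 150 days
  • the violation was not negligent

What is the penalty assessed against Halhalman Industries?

First 68 days: 68 × £7,490 = £509,320
Remaining days: (150 − 68) × £24,260 = £1,989,320
Per-day component: £509,320 + £1,989,320 = £2,498,640
Base plus per-day: £132,100 + £2,498,640 = £2,630,740
The violation was not negligent: no 20% increase.
Cap at £6,033,250: £2,630,740 is within the cap, no reduction.

£2,630,740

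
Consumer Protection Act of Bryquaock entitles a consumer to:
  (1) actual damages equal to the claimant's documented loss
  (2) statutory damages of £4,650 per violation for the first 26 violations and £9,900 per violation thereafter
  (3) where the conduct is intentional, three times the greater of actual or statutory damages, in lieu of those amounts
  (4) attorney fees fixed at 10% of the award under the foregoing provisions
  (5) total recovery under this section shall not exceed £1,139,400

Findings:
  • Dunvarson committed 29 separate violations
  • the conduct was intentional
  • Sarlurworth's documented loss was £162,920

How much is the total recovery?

First 26 violations: 26 × £4,650 = £120,900
Remaining violations: (29 − 26) × £9,900 = £29,700
Statutory damages: £120,900 + £29,700 = £150,600
Greater of actual damages (£162,920) or statutory damages (£150,600): £162,920
Trebled: 3 × £162,920 = £488,760
Attorney fees: 10% of £488,760 = £48,876
Total before cap: £488,760 + £48,876 = £537,636
Cap at £1,139,400: £537,636 is within the cap, no reduction.

£537,636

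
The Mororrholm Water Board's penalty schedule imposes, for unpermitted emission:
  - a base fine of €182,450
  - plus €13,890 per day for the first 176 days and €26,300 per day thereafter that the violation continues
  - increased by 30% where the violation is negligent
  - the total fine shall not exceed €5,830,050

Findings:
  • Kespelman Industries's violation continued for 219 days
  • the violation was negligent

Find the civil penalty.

First 176 days: 176 × €13,890 = €2,444,640
Remaining days: (219 − 176) × €26,300 = €1,130,900
Per-day component: €2,444,640 + €1,130,900 = €3,575,540
Base plus per-day: €182,450 + €3,575,540 = €3,757,990
Enhancement: 30% of €3,757,990 = €1,127,397
Enhanced fine: €3,757,990 + €1,127,397 = €4,885,387
Cap at €5,830,050: €4,885,387 is within the cap, no reduction.

€4,885,387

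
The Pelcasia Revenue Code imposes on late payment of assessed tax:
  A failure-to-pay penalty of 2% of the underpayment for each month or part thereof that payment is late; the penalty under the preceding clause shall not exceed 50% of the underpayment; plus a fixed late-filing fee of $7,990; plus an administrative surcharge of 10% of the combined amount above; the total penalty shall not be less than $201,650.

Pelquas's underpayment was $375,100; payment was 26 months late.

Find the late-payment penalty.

Accrued rate: 2% × 26 = 52%, capped at 50% → 50%
Failure-to-pay penalty: 50% of $375,100 = $187,550
Penalty before surcharge: $187,550 + $7,990 = $195,540
Administrative surcharge: 10% of $195,540 = $19,554
Total penalty: $195,540 + $19,554 = $215,094
Minimum $201,650: $215,094 meets the minimum, no increase.

$215,094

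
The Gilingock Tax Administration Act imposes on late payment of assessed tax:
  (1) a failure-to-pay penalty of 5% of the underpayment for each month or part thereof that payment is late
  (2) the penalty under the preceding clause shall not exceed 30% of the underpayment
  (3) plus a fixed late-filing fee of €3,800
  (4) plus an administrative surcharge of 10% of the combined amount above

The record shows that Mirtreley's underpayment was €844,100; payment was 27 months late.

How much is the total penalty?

€282,733

Accrued rate: 5% × 27 = 135%, capped at 30% → 30%
Failure-to-pay penalty: 30% of €844,100 = €253,230
Penalty before surcharge: €253,230 + €3,800 = €257,030
Administrative surcharge: 10% of €257,030 = €25,703
Total penalty: €257,030 + €25,703 = €282,733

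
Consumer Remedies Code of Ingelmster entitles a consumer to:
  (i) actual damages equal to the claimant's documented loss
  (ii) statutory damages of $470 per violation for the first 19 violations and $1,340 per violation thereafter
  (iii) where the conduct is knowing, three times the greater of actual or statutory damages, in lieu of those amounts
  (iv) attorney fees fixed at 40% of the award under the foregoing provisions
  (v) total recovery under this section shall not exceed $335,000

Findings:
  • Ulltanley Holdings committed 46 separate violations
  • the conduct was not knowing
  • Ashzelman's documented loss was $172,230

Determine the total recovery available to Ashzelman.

First 19 violations: 19 × $470 = $8,930
Remaining violations: (46 − 19) × $1,340 = $36,180
Statutory damages: $8,930 + $36,180 = $45,110
Conduct not knowing: the in-lieu enhancement does not apply.
Actual plus statutory damages: $172,230 + $45,110 = $217,340
Attorney fees: 40% of $217,340 = $86,936
Total before cap: $217,340 + $86,936 = $304,276
Cap at $335,000: $304,276 is within the cap, no reduction.

$304,276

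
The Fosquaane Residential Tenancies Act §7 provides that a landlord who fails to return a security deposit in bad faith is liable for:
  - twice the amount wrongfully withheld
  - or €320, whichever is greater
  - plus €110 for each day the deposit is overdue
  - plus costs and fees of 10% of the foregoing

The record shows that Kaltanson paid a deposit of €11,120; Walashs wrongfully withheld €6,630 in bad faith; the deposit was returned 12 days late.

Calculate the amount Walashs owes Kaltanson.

Doubled: 2 × €6,630 = €13,260
Minimum €320: €13,260 meets the minimum, no increase.
Late-return penalty: 12 × €110 = €1,320
Damages plus late penalty: €13,260 + €1,320 = €14,580
Costs and fees: 10% of €14,580 = €1,458
Total recovery: €14,580 + €1,458 = €16,038

Recovery: €16,038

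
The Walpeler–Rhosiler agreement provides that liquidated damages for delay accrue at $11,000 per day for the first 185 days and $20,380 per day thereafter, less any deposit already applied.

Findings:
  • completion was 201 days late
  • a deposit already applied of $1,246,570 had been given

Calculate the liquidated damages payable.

$1,114,510

First 185 days: 185 × $11,000 = $2,035,000
Remaining days: (201 − 185) × $20,380 = $326,080
Accrued per-day damages: $2,035,000 + $326,080 = $2,361,080
Less deposit already applied: $2,361,080 − $1,246,570 = $1,114,510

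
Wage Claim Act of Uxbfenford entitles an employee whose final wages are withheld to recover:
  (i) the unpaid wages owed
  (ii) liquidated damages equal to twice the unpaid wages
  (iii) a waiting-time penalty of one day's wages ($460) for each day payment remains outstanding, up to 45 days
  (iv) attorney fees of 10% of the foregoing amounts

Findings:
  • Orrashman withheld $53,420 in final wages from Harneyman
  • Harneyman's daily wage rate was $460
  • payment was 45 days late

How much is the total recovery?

$199,056

Doubled: 2 × $53,420 = $106,840
Penalty days: min(45, 45) = 45
Waiting-time penalty: 45 × $460 = $20,700
Subtotal: $53,420 + $106,840 + $20,700 = $180,960
Attorney fees: 10% of $180,960 = $18,096
Total award: $180,960 + $18,096 = $199,056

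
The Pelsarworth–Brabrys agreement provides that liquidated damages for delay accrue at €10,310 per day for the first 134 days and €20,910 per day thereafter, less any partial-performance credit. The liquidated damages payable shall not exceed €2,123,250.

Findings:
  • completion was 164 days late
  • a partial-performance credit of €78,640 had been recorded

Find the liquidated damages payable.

First 134 days: 134 × €10,310 = €1,381,540
Remaining days: (164 − 134) × €20,910 = €627,300
Accrued per-day damages: €1,381,540 + €627,300 = €2,008,840
Less partial-performance credit: €2,008,840 − €78,640 = €1,930,200
Cap at €2,123,250: €1,930,200 is within the cap, no reduction.

€1,930,200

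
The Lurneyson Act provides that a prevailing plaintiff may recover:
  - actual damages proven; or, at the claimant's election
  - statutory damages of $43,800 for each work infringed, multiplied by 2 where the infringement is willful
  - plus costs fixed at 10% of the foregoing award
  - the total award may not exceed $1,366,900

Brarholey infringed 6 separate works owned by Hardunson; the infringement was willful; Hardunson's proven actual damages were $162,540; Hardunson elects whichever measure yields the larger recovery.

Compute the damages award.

$578,160

Statutory damages: 6 × $43,800 = $262,800
Doubled: 2 × $262,800 = $525,600
Greater of actual damages ($162,540) or enhanced statutory damages ($525,600): $525,600
Costs: 10% of $525,600 = $52,560
Award plus costs: $525,600 + $52,560 = $578,160
Cap at $1,366,900: $578,160 is within the cap, no reduction.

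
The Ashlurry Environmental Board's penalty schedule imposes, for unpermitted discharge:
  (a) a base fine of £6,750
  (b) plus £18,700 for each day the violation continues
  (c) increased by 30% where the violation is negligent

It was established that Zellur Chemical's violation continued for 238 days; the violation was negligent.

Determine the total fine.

Per-day component: 238 × £18,700 = £4,450,600
Base plus per-day: £6,750 + £4,450,600 = £4,457,350
Enhancement: 30% of £4,457,350 = £1,337,205
Enhanced fine: £4,457,350 + £1,337,205 = £5,794,555

£5,794,555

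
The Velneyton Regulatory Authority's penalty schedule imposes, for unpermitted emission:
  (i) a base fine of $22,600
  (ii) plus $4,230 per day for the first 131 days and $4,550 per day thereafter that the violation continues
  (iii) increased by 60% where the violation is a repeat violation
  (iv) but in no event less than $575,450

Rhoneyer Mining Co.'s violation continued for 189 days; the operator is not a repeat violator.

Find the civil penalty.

First 131 days: 131 × $4,230 = $554,130
Remaining days: (189 − 131) × $4,550 = $263,900
Per-day component: $554,130 + $263,900 = $818,030
Base plus per-day: $22,600 + $818,030 = $840,630
The operator is not a repeat violator: no 60% increase.
Minimum $575,450: $840,630 meets the minimum, no increase.

$840,630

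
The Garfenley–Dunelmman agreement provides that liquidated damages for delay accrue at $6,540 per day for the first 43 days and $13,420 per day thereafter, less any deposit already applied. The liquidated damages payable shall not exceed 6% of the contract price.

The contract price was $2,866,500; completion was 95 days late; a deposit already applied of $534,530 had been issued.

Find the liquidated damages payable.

$171,990

First 43 days: 43 × $6,540 = $281,220
Remaining days: (95 − 43) × $13,420 = $697,840
Accrued per-day damages: $281,220 + $697,840 = $979,060
Less deposit already applied: $979,060 − $534,530 = $444,530
Cap: 6% of $2,866,500 = $171,990
Cap at $171,990: $444,530 exceeds the cap → $171,990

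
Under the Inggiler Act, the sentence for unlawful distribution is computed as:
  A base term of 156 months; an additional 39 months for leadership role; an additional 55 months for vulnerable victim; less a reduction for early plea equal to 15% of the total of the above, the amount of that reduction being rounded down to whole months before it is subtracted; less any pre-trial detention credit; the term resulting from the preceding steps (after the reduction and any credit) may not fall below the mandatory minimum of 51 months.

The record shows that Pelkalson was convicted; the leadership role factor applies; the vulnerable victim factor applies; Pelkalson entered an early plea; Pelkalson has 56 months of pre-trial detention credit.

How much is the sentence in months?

Leadership role enhancement: +39 months
Vulnerable victim enhancement: +55 months
Adjusted term: 156 months + 39 months + 55 months = 250 months
Early plea reduction: 15% of 250 months = 37 months (rounded down)
After reduction: 250 − 37 = 213 months
Less pre-trial detention credit: 213 months − 56 months = 157 months
Minimum 51 months: 157 months meets the minimum, no increase.

157 months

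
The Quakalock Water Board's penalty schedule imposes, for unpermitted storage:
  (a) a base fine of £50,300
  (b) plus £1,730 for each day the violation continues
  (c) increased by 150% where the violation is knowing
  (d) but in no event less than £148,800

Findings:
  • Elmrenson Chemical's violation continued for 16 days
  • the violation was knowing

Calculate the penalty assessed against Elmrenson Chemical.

Civil penalty: £194,950

Per-day component: 16 × £1,730 = £27,680
Base plus per-day: £50,300 + £27,680 = £77,980
Enhancement: 150% of £77,980 = £116,970
Enhanced fine: £77,980 + £116,970 = £194,950
Minimum £148,800: £194,950 meets the minimum, no increase.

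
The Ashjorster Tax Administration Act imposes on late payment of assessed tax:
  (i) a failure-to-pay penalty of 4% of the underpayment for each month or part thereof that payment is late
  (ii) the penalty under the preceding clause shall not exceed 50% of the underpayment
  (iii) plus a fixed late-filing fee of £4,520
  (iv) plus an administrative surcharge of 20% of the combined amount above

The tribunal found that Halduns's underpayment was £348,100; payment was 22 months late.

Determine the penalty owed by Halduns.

Accrued rate: 4% × 22 = 88%, capped at 50% → 50%
Failure-to-pay penalty: 50% of £348,100 = £174,050
Penalty before surcharge: £174,050 + £4,520 = £178,570
Administrative surcharge: 20% of £178,570 = £35,714
Total penalty: £178,570 + £35,714 = £214,284

Penalty: £214,284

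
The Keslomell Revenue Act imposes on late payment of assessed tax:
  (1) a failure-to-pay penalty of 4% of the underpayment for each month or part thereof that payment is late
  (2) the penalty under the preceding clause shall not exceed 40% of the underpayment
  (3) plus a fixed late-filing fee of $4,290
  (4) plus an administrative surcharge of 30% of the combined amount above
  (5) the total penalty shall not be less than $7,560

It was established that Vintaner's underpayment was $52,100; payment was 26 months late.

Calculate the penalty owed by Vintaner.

$32,669

Accrued rate: 4% × 26 = 104%, capped at 40% → 40%
Failure-to-pay penalty: 40% of $52,100 = $20,840
Penalty before surcharge: $20,840 + $4,290 = $25,130
Administrative surcharge: 30% of $25,130 = $7,539
Total penalty: $25,130 + $7,539 = $32,669
Minimum $7,560: $32,669 meets the minimum, no increase.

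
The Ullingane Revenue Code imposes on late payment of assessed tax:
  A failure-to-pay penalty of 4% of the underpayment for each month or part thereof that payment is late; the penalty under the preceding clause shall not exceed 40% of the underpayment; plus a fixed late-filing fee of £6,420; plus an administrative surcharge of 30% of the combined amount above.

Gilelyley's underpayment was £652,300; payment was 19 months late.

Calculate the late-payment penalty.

£347,542

Accrued rate: 4% × 19 = 76%, capped at 40% → 40%
Failure-to-pay penalty: 40% of £652,300 = £260,920
Penalty before surcharge: £260,920 + £6,420 = £267,340
Administrative surcharge: 30% of £267,340 = £80,202
Total penalty: £267,340 + £80,202 = £347,542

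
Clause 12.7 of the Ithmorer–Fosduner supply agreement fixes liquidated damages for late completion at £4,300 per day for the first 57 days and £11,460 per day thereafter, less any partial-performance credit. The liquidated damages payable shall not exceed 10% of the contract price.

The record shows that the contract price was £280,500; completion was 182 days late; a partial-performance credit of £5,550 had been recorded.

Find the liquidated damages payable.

First 57 days: 57 × £4,300 = £245,100
Remaining days: (182 − 57) × £11,460 = £1,432,500
Accrued per-day damages: £245,100 + £1,432,500 = £1,677,600
Less partial-performance credit: £1,677,600 − £5,550 = £1,672,050
Cap: 10% of £280,500 = £28,050
Cap at £28,050: £1,672,050 exceeds the cap → £28,050

£28,050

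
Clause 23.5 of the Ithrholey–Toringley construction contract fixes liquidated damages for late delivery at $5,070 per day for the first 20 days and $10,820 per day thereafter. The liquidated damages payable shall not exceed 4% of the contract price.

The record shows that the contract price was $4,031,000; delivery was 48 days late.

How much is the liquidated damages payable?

$161,240

First 20 days: 20 × $5,070 = $101,400
Remaining days: (48 − 20) × $10,820 = $302,960
Accrued per-day damages: $101,400 + $302,960 = $404,360
Cap: 4% of $4,031,000 = $161,240
Cap at $161,240: $404,360 exceeds the cap → $161,240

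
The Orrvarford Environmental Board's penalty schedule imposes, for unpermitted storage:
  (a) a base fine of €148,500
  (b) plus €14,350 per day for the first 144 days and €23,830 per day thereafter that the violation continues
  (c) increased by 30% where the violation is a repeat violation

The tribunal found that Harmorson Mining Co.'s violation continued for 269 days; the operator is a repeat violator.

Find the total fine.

€6,751,745

First 144 days: 144 × €14,350 = €2,066,400
Remaining days: (269 − 144) × €23,830 = €2,978,750
Per-day component: €2,066,400 + €2,978,750 = €5,045,150
Base plus per-day: €148,500 + €5,045,150 = €5,193,650
Enhancement: 30% of €5,193,650 = €1,558,095
Enhanced fine: €5,193,650 + €1,558,095 = €6,751,745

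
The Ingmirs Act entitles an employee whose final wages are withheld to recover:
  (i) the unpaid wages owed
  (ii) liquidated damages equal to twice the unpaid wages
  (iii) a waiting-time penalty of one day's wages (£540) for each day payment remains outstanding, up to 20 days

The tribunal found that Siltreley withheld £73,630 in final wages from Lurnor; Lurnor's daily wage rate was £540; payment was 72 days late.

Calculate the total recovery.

£231,690

Doubled: 2 × £73,630 = £147,260
Penalty days: min(72, 20) = 20
Waiting-time penalty: 20 × £540 = £10,800
Total award: £73,630 + £147,260 + £10,800 = £231,690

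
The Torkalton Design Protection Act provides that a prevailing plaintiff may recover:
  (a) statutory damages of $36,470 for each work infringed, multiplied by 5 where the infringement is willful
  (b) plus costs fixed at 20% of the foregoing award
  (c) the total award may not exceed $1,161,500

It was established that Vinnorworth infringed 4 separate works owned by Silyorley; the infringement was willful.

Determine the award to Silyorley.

$875,280

Statutory damages: 4 × $36,470 = $145,880
Multiplied by 5: 5 × $145,880 = $729,400
Costs: 20% of $729,400 = $145,880
Award plus costs: $729,400 + $145,880 = $875,280
Cap at $1,161,500: $875,280 is within the cap, no reduction.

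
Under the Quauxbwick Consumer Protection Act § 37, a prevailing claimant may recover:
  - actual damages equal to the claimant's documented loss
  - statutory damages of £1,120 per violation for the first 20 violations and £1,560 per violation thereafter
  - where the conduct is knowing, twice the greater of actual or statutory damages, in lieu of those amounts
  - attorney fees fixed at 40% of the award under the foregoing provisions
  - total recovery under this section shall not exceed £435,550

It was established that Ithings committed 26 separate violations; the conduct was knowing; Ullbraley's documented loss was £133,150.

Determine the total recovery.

£372,820

First 20 violations: 20 × £1,120 = £22,400
Remaining violations: (26 − 20) × £1,560 = £9,360
Statutory damages: £22,400 + £9,360 = £31,760
Greater of actual damages (£133,150) or statutory damages (£31,760): £133,150
Doubled: 2 × £133,150 = £266,300
Attorney fees: 40% of £266,300 = £106,520
Total before cap: £266,300 + £106,520 = £372,820
Cap at £435,550: £372,820 is within the cap, no reduction.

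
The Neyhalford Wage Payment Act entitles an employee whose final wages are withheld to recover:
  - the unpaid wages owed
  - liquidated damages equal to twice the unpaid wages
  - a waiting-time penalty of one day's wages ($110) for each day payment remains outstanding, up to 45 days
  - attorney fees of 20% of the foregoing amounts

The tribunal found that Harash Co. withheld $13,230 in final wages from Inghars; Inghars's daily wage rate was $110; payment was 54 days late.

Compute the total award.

Doubled: 2 × $13,230 = $26,460
Penalty days: min(54, 45) = 45
Waiting-time penalty: 45 × $110 = $4,950
Subtotal: $13,230 + $26,460 + $4,950 = $44,640
Attorney fees: 20% of $44,640 = $8,928
Total award: $44,640 + $8,928 = $53,568

$53,568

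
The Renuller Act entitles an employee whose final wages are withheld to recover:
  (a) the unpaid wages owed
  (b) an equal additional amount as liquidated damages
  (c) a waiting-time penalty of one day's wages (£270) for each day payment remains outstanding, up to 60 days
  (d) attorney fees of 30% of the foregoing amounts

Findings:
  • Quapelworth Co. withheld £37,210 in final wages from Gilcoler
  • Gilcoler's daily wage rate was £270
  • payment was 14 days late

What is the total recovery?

£101,660

Liquidated damages (equal amount): £37,210
Penalty days: min(14, 60) = 14
Waiting-time penalty: 14 × £270 = £3,780
Subtotal: £37,210 + £37,210 + £3,780 = £78,200
Attorney fees: 30% of £78,200 = £23,460
Total award: £78,200 + £23,460 = £101,660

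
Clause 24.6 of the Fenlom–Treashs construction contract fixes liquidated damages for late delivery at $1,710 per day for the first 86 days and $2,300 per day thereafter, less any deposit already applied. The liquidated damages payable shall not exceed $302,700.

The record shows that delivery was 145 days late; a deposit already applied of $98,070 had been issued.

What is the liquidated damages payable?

Liquidated damages: $184,690

First 86 days: 86 × $1,710 = $147,060
Remaining days: (145 − 86) × $2,300 = $135,700
Accrued per-day damages: $147,060 + $135,700 = $282,760
Less deposit already applied: $282,760 − $98,070 = $184,690
Cap at $302,700: $184,690 is within the cap, no reduction.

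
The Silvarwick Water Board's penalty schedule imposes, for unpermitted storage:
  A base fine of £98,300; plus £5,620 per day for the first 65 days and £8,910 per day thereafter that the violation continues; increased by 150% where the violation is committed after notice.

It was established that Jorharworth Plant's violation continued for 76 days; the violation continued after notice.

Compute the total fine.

£1,404,025

First 65 days: 65 × £5,620 = £365,300
Remaining days: (76 − 65) × £8,910 = £98,010
Per-day component: £365,300 + £98,010 = £463,310
Base plus per-day: £98,300 + £463,310 = £561,610
Enhancement: 150% of £561,610 = £842,415
Enhanced fine: £561,610 + £842,415 = £1,404,025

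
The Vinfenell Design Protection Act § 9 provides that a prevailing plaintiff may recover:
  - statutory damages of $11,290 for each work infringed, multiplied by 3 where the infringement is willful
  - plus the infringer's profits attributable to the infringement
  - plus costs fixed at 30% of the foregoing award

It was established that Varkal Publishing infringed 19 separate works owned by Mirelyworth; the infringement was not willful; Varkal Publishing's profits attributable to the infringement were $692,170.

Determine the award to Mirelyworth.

Statutory damages: 19 × $11,290 = $214,510
Infringement not willful: no ×3 enhancement.
Combined award: $214,510 + $692,170 = $906,680
Costs: 30% of $906,680 = $272,004
Award plus costs: $906,680 + $272,004 = $1,178,684

$1,178,684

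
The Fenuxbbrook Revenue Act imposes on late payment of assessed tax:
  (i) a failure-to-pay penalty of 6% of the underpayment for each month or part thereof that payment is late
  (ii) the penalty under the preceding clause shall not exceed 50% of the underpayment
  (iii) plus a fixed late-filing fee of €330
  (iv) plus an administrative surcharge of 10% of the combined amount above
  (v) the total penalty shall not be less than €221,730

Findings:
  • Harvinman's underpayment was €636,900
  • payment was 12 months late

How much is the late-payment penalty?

€350,658

Accrued rate: 6% × 12 = 72%, capped at 50% → 50%
Failure-to-pay penalty: 50% of €636,900 = €318,450
Penalty before surcharge: €318,450 + €330 = €318,780
Administrative surcharge: 10% of €318,780 = €31,878
Total penalty: €318,780 + €31,878 = €350,658
Minimum €221,730: €350,658 meets the minimum, no increase.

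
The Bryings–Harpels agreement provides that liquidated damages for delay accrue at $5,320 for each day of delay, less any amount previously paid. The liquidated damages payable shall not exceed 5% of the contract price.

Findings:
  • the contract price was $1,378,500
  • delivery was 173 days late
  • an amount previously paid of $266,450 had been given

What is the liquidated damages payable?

$68,925

Per-day damages: 173 × $5,320 = $920,360
Less amount previously paid: $920,360 − $266,450 = $653,910
Cap: 5% of $1,378,500 = $68,925
Cap at $68,925: $653,910 exceeds the cap → $68,925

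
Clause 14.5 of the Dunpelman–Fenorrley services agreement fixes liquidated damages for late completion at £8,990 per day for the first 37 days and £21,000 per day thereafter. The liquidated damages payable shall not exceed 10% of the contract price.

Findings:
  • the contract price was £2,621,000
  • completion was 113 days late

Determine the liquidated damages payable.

£262,100

First 37 days: 37 × £8,990 = £332,630
Remaining days: (113 − 37) × £21,000 = £1,596,000
Accrued per-day damages: £332,630 + £1,596,000 = £1,928,630
Cap: 10% of £2,621,000 = £262,100
Cap at £262,100: £1,928,630 exceeds the cap → £262,100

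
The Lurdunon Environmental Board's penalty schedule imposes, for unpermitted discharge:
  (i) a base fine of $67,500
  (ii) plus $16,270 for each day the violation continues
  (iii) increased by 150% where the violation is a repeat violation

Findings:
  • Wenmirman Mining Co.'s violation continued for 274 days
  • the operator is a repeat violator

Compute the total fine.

$11,313,700

Per-day component: 274 × $16,270 = $4,457,980
Base plus per-day: $67,500 + $4,457,980 = $4,525,480
Enhancement: 150% of $4,525,480 = $6,788,220
Enhanced fine: $4,525,480 + $6,788,220 = $11,313,700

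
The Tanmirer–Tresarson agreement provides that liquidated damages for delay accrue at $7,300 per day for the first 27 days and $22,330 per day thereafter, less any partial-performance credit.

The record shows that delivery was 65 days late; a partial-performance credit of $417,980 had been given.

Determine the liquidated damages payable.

First 27 days: 27 × $7,300 = $197,100
Remaining days: (65 − 27) × $22,330 = $848,540
Accrued per-day damages: $197,100 + $848,540 = $1,045,640
Less partial-performance credit: $1,045,640 − $417,980 = $627,660

$627,660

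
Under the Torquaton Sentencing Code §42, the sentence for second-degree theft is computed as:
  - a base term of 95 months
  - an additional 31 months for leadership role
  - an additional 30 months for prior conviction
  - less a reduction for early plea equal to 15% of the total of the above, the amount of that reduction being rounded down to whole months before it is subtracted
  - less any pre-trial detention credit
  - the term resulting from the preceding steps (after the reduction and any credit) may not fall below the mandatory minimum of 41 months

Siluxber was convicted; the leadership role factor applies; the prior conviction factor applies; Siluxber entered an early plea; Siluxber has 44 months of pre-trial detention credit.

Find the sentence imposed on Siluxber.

Leadership role enhancement: +31 months
Prior conviction enhancement: +30 months
Adjusted term: 95 months + 31 months + 30 months = 156 months
Early plea reduction: 15% of 156 months = 23 months (rounded down)
After reduction: 156 − 23 = 133 months
Less pre-trial detention credit: 133 months − 44 months = 89 months
Minimum 41 months: 89 months meets the minimum, no increase.

89 months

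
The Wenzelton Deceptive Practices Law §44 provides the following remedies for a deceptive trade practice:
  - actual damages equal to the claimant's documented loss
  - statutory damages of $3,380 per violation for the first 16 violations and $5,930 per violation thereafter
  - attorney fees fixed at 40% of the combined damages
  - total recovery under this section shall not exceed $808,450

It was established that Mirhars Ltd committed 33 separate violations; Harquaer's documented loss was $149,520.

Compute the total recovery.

First 16 violations: 16 × $3,380 = $54,080
Remaining violations: (33 − 16) × $5,930 = $100,810
Statutory damages: $54,080 + $100,810 = $154,890
Combined damages: $149,520 + $154,890 = $304,410
Attorney fees: 40% of $304,410 = $121,764
Total before cap: $304,410 + $121,764 = $426,174
Cap at $808,450: $426,174 is within the cap, no reduction.

$426,174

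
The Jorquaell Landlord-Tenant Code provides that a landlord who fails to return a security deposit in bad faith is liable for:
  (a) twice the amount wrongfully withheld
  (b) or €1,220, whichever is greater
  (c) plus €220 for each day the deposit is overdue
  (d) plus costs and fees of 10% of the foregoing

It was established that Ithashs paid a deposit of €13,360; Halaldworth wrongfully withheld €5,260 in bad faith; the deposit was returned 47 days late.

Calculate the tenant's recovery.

Doubled: 2 × €5,260 = €10,520
Minimum €1,220: €10,520 meets the minimum, no increase.
Late-return penalty: 47 × €220 = €10,340
Damages plus late penalty: €10,520 + €10,340 = €20,860
Costs and fees: 10% of €20,860 = €2,086
Total recovery: €20,860 + €2,086 = €22,946

€22,946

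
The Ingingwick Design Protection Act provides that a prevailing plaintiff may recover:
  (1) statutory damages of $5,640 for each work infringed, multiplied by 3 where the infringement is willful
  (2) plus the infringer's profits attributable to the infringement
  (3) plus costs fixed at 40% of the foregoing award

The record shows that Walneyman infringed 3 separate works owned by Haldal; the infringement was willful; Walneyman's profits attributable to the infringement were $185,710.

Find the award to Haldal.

Statutory damages: 3 × $5,640 = $16,920
Trebled: 3 × $16,920 = $50,760
Combined award: $50,760 + $185,710 = $236,470
Costs: 40% of $236,470 = $94,588
Award plus costs: $236,470 + $94,588 = $331,058

Award: $331,058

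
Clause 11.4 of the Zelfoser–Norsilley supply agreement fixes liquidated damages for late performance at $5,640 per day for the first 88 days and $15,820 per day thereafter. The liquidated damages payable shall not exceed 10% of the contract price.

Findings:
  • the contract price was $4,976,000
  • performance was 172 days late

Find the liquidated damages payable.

Liquidated damages: $497,600

First 88 days: 88 × $5,640 = $496,320
Remaining days: (172 − 88) × $15,820 = $1,328,880
Accrued per-day damages: $496,320 + $1,328,880 = $1,825,200
Cap: 10% of $4,976,000 = $497,600
Cap at $497,600: $1,825,200 exceeds the cap → $497,600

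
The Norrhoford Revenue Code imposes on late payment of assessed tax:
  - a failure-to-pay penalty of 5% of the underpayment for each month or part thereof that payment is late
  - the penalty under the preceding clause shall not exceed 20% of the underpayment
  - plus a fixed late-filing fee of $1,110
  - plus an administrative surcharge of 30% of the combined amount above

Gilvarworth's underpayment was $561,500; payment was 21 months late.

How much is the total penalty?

$147,433

Accrued rate: 5% × 21 = 105%, capped at 20% → 20%
Failure-to-pay penalty: 20% of $561,500 = $112,300
Penalty before surcharge: $112,300 + $1,110 = $113,410
Administrative surcharge: 30% of $113,410 = $34,023
Total penalty: $113,410 + $34,023 = $147,433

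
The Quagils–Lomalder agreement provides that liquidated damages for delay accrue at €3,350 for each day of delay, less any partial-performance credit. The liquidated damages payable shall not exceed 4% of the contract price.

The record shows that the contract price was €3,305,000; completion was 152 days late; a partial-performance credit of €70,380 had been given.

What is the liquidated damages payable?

Liquidated damages: €132,200

Per-day damages: 152 × €3,350 = €509,200
Less partial-performance credit: €509,200 − €70,380 = €438,820
Cap: 4% of €3,305,000 = €132,200
Cap at €132,200: €438,820 exceeds the cap → €132,200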